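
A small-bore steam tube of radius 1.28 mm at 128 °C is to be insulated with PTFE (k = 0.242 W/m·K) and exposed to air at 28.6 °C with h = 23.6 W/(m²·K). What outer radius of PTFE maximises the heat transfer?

r_cr = 1.03 cm

For a cylinder, r_cr = k_ins/h = 0.242/23.6 = 0.0103 m = 1.03 cm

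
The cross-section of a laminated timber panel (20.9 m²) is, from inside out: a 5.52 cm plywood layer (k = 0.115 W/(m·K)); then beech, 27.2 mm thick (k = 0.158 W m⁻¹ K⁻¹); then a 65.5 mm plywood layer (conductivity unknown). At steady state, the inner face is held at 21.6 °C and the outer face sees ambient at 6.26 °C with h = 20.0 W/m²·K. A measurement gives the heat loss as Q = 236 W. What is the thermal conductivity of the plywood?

ΣR = ΔT/Q = |21.6 − 6.26|/236 = 0.06500 K/W
Known resistances:
  R_plywood = L/(kA) = 0.0552/(0.115·20.9) = 0.02297 K/W
  R_beech = L/(kA) = 0.0272/(0.158·20.9) = 0.008237 K/W
  R_conv,out = 1/(hA) = 1/(20.0·20.9) = 0.002392 K/W
R_plywood = ΣR − ΣR_known = 0.06500 − 0.03360 = 0.03140 K/W
L/(kA) = 0.03140 ⇒ k = 0.0655/(0.03140·20.9) = 0.0998 W/m·K

k = 0.0998 W/m·K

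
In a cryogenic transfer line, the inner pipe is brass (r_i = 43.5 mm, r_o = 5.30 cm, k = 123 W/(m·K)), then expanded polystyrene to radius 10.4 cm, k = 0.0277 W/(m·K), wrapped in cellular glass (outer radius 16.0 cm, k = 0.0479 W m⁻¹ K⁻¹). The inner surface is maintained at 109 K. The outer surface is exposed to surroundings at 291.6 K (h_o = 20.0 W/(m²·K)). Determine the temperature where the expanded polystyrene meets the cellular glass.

Treat each layer as a resistance in series:
  R'_brass = ln(0.0530/0.0435)/(2πk) = 0.1975/(2π·123) = 2.556×10^-4 m·K/W
  R'_expanded polystyrene = ln(0.104/0.0530)/(2πk) = 0.6741/(2π·0.0277) = 3.873 m·K/W
  R'_cellular glass = ln(0.160/0.104)/(2πk) = 0.4308/(2π·0.0479) = 1.431 m·K/W
  R'_conv,out = 1/(2πr h) = 1/(2π·0.160·20.0) = 0.04974 m·K/W
ΣR = 2.556×10^-4 + 3.873 + 1.431 + 0.04974 = 5.354 m·K/W
Q' = ΔT/ΣR = (109 K − 291.6 K)/5.354 = -34.11 W/m
From the inner boundary to the expanded polystyrene/cellular glass interface, ΣR_partial = 3.873 m·K/W.
T_interface = T_in − Q'·ΣR_partial = 109 K − (-34.11)(3.873) = 241.1 K

T = 241.1 K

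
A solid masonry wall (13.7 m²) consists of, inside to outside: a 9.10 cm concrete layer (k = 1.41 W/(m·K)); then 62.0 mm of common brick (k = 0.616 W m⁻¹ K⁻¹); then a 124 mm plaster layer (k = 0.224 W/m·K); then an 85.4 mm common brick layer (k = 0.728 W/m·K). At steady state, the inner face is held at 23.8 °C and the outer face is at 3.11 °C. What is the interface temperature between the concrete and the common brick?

T = 22.2 °C

Series thermal resistances, inner to outer:
  R_concrete = L/(kA) = 0.0910/(1.41·13.7) = 0.004711 K/W
  R_common brick = L/(kA) = 0.0620/(0.616·13.7) = 0.007347 K/W
  R_plaster = L/(kA) = 0.124/(0.224·13.7) = 0.04041 K/W
  R_common brick = L/(kA) = 0.0854/(0.728·13.7) = 0.008563 K/W
ΣR = 0.004711 + 0.007347 + 0.04041 + 0.008563 = 0.06103 K/W
Q = ΔT/ΣR = (23.8 °C − 3.11 °C)/0.06103 = 339.0 W
From the inner boundary to the concrete/common brick interface, ΣR_partial = 0.004711 K/W.
T_interface = T_in − Q·ΣR_partial = 23.8 °C − (339.0)(0.004711) = 22.2 °C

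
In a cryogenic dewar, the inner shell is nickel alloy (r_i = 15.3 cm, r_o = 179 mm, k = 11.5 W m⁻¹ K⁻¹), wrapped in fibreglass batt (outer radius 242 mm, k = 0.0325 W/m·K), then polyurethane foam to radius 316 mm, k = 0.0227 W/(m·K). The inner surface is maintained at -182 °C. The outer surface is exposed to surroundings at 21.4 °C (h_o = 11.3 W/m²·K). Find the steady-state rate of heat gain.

Q = 28.9 W

Resistance network (inner→outer):
  R_nickel alloy = (1/0.153 − 1/0.179)/(4πk) = 0.9494/(4π·11.5) = 0.006569 K/W
  R_fibreglass batt = (1/0.179 − 1/0.242)/(4πk) = 1.454/(4π·0.0325) = 3.561 K/W
  R_polyurethane foam = (1/0.242 − 1/0.316)/(4πk) = 0.9677/(4π·0.0227) = 3.392 K/W
  R_conv,out = 1/(4πr²h) = 1/(4π·0.316²·11.3) = 0.07052 K/W
ΣR = 0.006569 + 3.561 + 3.392 + 0.07052 = 7.030 K/W
Q = ΔT/ΣR = (-182 °C − 21.4 °C)/7.030 = -28.9 W
(Negative Q ⇒ heat flows inward; heat gain = 28.9 W.)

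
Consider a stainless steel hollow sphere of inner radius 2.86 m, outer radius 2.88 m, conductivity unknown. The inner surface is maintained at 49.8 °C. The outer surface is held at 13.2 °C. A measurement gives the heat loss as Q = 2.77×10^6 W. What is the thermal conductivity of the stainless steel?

k = 14.6 W/m·K

ΣR = ΔT/Q = |49.8 − 13.2|/2.77×10^6 = 1.321×10^-5 K/W
(1/r₁−1/r₂)/(4πk) = 1.321×10^-5 ⇒ k = 0.002428/(4π·1.321×10^-5) = 14.6 W/m·K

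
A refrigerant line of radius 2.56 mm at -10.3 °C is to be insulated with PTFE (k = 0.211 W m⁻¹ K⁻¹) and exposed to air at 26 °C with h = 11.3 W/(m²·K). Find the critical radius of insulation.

r_cr = 1.87 cm

For a cylinder, r_cr = k_ins/h = 0.211/11.3 = 0.0187 m = 1.87 cm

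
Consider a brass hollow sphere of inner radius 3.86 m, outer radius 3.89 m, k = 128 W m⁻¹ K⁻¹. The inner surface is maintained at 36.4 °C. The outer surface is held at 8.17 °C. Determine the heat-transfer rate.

Q = 4πk·ΔT/(1/r₁ − 1/r₂) = 4π × 128 × 28.23 / (1/3.86 − 1/3.89) = 2.27×10^7 W

Q = 2.27×10^7 W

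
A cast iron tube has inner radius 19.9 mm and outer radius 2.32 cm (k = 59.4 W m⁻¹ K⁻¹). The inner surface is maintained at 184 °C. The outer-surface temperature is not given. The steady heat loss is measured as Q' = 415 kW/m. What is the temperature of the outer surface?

T_out = 13.4 °C

Sum the resistances:
  R'_cast iron = ln(0.0232/0.0199)/(2πk) = 0.1534/(2π·59.4) = 4.111×10^-4 m·K/W
ΣR = 4.111×10^-4 m·K/W
ΔT = Q'·ΣR = 4.15×10^5 × 4.111×10^-4 = 170.6 K
Heat flows outward, so T_out = T_in − ΔT = 184 − 170.6 = 13.4 °C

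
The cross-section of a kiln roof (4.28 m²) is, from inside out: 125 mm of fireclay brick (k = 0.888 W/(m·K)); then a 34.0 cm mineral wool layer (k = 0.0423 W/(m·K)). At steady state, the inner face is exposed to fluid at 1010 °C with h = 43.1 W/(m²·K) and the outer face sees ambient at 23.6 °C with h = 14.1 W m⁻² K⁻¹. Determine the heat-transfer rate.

Treat each layer as a resistance in series:
  R_conv,in = 1/(hA) = 1/(43.1·4.28) = 0.005421 K/W
  R_fireclay brick = L/(kA) = 0.125/(0.888·4.28) = 0.03289 K/W
  R_mineral wool = L/(kA) = 0.340/(0.0423·4.28) = 1.878 K/W
  R_conv,out = 1/(hA) = 1/(14.1·4.28) = 0.01657 K/W
ΣR = 0.005421 + 0.03289 + 1.878 + 0.01657 = 1.933 K/W
Q = ΔT/ΣR = (1010 °C − 23.6 °C)/1.933 = 510 W

Q = 510 W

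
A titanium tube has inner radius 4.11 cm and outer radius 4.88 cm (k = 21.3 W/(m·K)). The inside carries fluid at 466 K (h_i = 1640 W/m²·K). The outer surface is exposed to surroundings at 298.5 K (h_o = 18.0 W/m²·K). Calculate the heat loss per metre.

Treat each layer as a resistance in series:
  R'_conv,in = 1/(2πr h) = 1/(2π·0.0411·1640) = 0.002361 m·K/W
  R'_titanium = ln(0.0488/0.0411)/(2πk) = 0.1717/(2π·21.3) = 0.001283 m·K/W
  R'_conv,out = 1/(2πr h) = 1/(2π·0.0488·18.0) = 0.1812 m·K/W
ΣR = 0.002361 + 0.001283 + 0.1812 = 0.1848 m·K/W
Q' = ΔT/ΣR = (466 K − 298.5 K)/0.1848 = 906 W/m

Q' = 906 W/m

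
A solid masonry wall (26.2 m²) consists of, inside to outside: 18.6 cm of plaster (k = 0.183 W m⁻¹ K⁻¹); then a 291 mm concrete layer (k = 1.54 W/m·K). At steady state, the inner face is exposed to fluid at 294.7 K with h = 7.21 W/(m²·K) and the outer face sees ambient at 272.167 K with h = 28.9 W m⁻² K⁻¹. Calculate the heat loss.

Q = 428 W

Series thermal resistances, inner to outer:
  R_conv,in = 1/(hA) = 1/(7.21·26.2) = 0.005294 K/W
  R_plaster = L/(kA) = 0.186/(0.183·26.2) = 0.03879 K/W
  R_concrete = L/(kA) = 0.291/(1.54·26.2) = 0.007212 K/W
  R_conv,out = 1/(hA) = 1/(28.9·26.2) = 0.001321 K/W
ΣR = 0.005294 + 0.03879 + 0.007212 + 0.001321 = 0.05262 K/W
Q = ΔT/ΣR = (294.7 K − 272.167 K)/0.05262 = 428 W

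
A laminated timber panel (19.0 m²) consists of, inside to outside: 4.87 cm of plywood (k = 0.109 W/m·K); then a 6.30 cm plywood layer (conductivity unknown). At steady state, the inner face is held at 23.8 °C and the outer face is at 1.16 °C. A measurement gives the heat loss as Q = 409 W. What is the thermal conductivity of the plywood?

k = 0.104 W/m·K

ΣR = ΔT/Q = |23.8 − 1.16|/409 = 0.05535 K/W
Known resistances:
  R_plywood = L/(kA) = 0.0487/(0.109·19.0) = 0.02352 K/W
R_plywood = ΣR − ΣR_known = 0.05535 − 0.02352 = 0.03183 K/W
L/(kA) = 0.03183 ⇒ k = 0.0630/(0.03183·19.0) = 0.104 W/m·K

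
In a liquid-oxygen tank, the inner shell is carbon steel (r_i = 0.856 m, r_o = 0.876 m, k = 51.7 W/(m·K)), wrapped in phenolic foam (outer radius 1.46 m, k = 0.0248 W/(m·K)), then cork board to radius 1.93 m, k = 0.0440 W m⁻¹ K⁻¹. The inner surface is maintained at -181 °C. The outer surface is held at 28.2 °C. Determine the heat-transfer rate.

Resistance network (inner→outer):
  R_carbon steel = (1/0.856 − 1/0.876)/(4πk) = 0.02667/(4π·51.7) = 4.105×10^-5 K/W
  R_phenolic foam = (1/0.876 − 1/1.46)/(4πk) = 0.4566/(4π·0.0248) = 1.465 K/W
  R_cork board = (1/1.46 − 1/1.93)/(4πk) = 0.1668/(4π·0.0440) = 0.3017 K/W
ΣR = 4.105×10^-5 + 1.465 + 0.3017 = 1.767 K/W
Q = ΔT/ΣR = (-181 °C − 28.2 °C)/1.767 = -118 W
(Negative Q ⇒ heat flows inward; heat gain = 118 W.)

Q = 118 W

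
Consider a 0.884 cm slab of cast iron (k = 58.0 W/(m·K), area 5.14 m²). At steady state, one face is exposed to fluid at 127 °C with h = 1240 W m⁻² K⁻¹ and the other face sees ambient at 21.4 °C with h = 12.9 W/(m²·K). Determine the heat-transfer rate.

Resistance network (inner→outer):
  R_conv,in = 1/(hA) = 1/(1240·5.14) = 1.569×10^-4 K/W
  R_cast iron = L/(kA) = 0.00884/(58.0·5.14) = 2.965×10^-5 K/W
  R_conv,out = 1/(hA) = 1/(12.9·5.14) = 0.01508 K/W
ΣR = 1.569×10^-4 + 2.965×10^-5 + 0.01508 = 0.01527 K/W
Q = ΔT/ΣR = (127 °C − 21.4 °C)/0.01527 = 6920 W

Q = 6920 W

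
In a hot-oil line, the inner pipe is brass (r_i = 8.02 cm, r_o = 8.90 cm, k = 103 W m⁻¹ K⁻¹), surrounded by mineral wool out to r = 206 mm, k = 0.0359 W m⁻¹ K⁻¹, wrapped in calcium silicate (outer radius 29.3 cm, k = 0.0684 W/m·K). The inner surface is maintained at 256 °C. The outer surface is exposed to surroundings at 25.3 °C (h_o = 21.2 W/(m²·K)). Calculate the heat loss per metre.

Series thermal resistances, inner to outer:
  R'_brass = ln(0.0890/0.0802)/(2πk) = 0.1041/(2π·103) = 1.609×10^-4 m·K/W
  R'_mineral wool = ln(0.206/0.0890)/(2πk) = 0.8392/(2π·0.0359) = 3.721 m·K/W
  R'_calcium silicate = ln(0.293/0.206)/(2πk) = 0.3523/(2π·0.0684) = 0.8197 m·K/W
  R'_conv,out = 1/(2πr h) = 1/(2π·0.293·21.2) = 0.02562 m·K/W
ΣR = 1.609×10^-4 + 3.721 + 0.8197 + 0.02562 = 4.566 m·K/W
Q' = ΔT/ΣR = (256 °C − 25.3 °C)/4.566 = 50.5 W/m

Q' = 50.5 W/m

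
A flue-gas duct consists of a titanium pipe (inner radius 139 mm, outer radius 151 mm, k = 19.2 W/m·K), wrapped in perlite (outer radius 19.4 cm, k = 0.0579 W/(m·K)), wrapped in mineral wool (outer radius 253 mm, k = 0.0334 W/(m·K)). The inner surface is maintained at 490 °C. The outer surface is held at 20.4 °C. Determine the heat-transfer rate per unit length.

Q' = 240 W/m

Treat each layer as a resistance in series:
  R'_titanium = ln(0.151/0.139)/(2πk) = 0.08281/(2π·19.2) = 6.864×10^-4 m·K/W
  R'_perlite = ln(0.194/0.151)/(2πk) = 0.2506/(2π·0.0579) = 0.6888 m·K/W
  R'_mineral wool = ln(0.253/0.194)/(2πk) = 0.2655/(2π·0.0334) = 1.265 m·K/W
ΣR = 6.864×10^-4 + 0.6888 + 1.265 = 1.954 m·K/W
Q' = ΔT/ΣR = (490 °C − 20.4 °C)/1.954 = 240 W/m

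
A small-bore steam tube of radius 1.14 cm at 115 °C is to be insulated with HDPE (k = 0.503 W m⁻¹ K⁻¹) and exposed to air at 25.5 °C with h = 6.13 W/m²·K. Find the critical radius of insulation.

r_cr = 8.21 cm

For a cylinder, r_cr = k_ins/h = 0.503/6.13 = 0.0821 m = 8.21 cm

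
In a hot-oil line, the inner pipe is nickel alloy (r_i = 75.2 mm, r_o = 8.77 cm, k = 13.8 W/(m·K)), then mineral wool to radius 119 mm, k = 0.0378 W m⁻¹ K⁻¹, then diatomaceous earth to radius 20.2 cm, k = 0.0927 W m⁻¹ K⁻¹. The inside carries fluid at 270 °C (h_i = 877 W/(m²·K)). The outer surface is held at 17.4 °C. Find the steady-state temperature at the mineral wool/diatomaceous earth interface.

Series thermal resistances, inner to outer:
  R'_conv,in = 1/(2πr h) = 1/(2π·0.0752·877) = 0.002413 m·K/W
  R'_nickel alloy = ln(0.0877/0.0752)/(2πk) = 0.1538/(2π·13.8) = 0.001773 m·K/W
  R'_mineral wool = ln(0.119/0.0877)/(2πk) = 0.3052/(2π·0.0378) = 1.285 m·K/W
  R'_diatomaceous earth = ln(0.202/0.119)/(2πk) = 0.5291/(2π·0.0927) = 0.9085 m·K/W
ΣR = 0.002413 + 0.001773 + 1.285 + 0.9085 = 2.198 m·K/W
Q' = ΔT/ΣR = (270 °C − 17.4 °C)/2.198 = 114.9 W/m
From the inner boundary to the mineral wool/diatomaceous earth interface, ΣR_partial = 1.289 m·K/W.
T_interface = T_in − Q'·ΣR_partial = 270 °C − (114.9)(1.289) = 122 °C

T = 122 °C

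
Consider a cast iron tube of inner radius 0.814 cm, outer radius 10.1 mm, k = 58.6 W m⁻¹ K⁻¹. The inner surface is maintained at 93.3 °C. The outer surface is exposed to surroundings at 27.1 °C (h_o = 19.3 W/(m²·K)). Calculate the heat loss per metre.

Q' = 81.0 W/m

Resistance network (inner→outer):
  R'_cast iron = ln(0.0101/0.00814)/(2πk) = 0.2157/(2π·58.6) = 5.860×10^-4 m·K/W
  R'_conv,out = 1/(2πr h) = 1/(2π·0.0101·19.3) = 0.8165 m·K/W
ΣR = 5.860×10^-4 + 0.8165 = 0.8171 m·K/W
Q' = ΔT/ΣR = (93.3 °C − 27.1 °C)/0.8171 = 81.0 W/m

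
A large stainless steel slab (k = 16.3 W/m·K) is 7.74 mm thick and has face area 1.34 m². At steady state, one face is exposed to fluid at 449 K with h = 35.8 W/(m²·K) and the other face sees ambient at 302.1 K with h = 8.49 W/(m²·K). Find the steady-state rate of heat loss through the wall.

Treat each layer as a resistance in series:
  R_conv,in = 1/(hA) = 1/(35.8·1.34) = 0.02085 K/W
  R_stainless steel = L/(kA) = 0.00774/(16.3·1.34) = 3.544×10^-4 K/W
  R_conv,out = 1/(hA) = 1/(8.49·1.34) = 0.08790 K/W
ΣR = 0.02085 + 3.544×10^-4 + 0.08790 = 0.1091 K/W
Q = ΔT/ΣR = (449 K − 302.1 K)/0.1091 = 1350 W

Q = 1350 W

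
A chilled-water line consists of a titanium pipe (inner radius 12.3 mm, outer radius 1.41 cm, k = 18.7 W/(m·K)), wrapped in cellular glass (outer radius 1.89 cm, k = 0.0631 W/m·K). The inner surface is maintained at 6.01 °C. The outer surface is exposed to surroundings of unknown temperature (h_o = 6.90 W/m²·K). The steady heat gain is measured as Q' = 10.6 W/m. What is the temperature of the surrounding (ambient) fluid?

T_out = 26.8 °C

Series resistances:
  R'_titanium = ln(0.0141/0.0123)/(2πk) = 0.1366/(2π·18.7) = 0.001162 m·K/W
  R'_cellular glass = ln(0.0189/0.0141)/(2πk) = 0.2930/(2π·0.0631) = 0.7390 m·K/W
  R'_conv,out = 1/(2πr h) = 1/(2π·0.0189·6.90) = 1.220 m·K/W
ΣR = 1.961 m·K/W
ΔT = Q'·ΣR = 10.6 × 1.961 = 20.79 K
Heat flows inward, so T_out = T_in + ΔT = 6.01 + 20.79 = 26.8 °C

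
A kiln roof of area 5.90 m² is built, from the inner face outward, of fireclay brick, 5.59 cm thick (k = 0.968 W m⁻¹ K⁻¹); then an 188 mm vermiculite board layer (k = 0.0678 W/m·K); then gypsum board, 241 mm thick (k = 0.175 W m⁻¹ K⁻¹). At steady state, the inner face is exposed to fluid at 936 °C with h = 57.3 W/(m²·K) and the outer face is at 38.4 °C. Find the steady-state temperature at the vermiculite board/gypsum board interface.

T = 331 °C

Series thermal resistances, inner to outer:
  R_conv,in = 1/(hA) = 1/(57.3·5.90) = 0.002958 K/W
  R_fireclay brick = L/(kA) = 0.0559/(0.968·5.90) = 0.009788 K/W
  R_vermiculite board = L/(kA) = 0.188/(0.0678·5.90) = 0.4700 K/W
  R_gypsum board = L/(kA) = 0.241/(0.175·5.90) = 0.2334 K/W
ΣR = 0.002958 + 0.009788 + 0.4700 + 0.2334 = 0.7161 K/W
Q = ΔT/ΣR = (936 °C − 38.4 °C)/0.7161 = 1253 W
From the inner boundary to the vermiculite board/gypsum board interface, ΣR_partial = 0.4827 K/W.
T_interface = T_in − Q·ΣR_partial = 936 °C − (1253)(0.4827) = 331 °C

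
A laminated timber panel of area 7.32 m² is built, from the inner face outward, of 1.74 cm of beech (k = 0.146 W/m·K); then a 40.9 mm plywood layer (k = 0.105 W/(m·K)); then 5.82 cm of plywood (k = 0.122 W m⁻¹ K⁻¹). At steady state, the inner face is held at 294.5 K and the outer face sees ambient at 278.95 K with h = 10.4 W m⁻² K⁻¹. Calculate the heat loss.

Q = 105 W

Resistance network (inner→outer):
  R_beech = L/(kA) = 0.0174/(0.146·7.32) = 0.01628 K/W
  R_plywood = L/(kA) = 0.0409/(0.105·7.32) = 0.05321 K/W
  R_plywood = L/(kA) = 0.0582/(0.122·7.32) = 0.06517 K/W
  R_conv,out = 1/(hA) = 1/(10.4·7.32) = 0.01314 K/W
ΣR = 0.01628 + 0.05321 + 0.06517 + 0.01314 = 0.1478 K/W
Q = ΔT/ΣR = (294.5 K − 278.95 K)/0.1478 = 105 W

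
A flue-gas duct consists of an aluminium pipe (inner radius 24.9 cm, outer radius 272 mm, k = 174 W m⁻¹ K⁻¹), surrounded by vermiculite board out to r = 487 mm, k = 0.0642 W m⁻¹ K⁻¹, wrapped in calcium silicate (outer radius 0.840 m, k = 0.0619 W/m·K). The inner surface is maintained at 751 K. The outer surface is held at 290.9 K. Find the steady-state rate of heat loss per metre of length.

Treat each layer as a resistance in series:
  R'_aluminium = ln(0.272/0.249)/(2πk) = 0.08835/(2π·174) = 8.081×10^-5 m·K/W
  R'_vermiculite board = ln(0.487/0.272)/(2πk) = 0.5825/(2π·0.0642) = 1.444 m·K/W
  R'_calcium silicate = ln(0.840/0.487)/(2πk) = 0.5451/(2π·0.0619) = 1.402 m·K/W
ΣR = 8.081×10^-5 + 1.444 + 1.402 = 2.846 m·K/W
Q' = ΔT/ΣR = (751 K − 290.9 K)/2.846 = 162 W/m

Q' = 162 W/m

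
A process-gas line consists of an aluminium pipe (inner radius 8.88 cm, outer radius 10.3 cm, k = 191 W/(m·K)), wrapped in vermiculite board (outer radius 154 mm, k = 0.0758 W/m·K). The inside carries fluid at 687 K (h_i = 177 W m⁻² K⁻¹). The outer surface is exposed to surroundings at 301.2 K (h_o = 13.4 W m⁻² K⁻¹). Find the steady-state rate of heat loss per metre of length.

Q' = 414 W/m

Resistance network (inner→outer):
  R'_conv,in = 1/(2πr h) = 1/(2π·0.0888·177) = 0.01013 m·K/W
  R'_aluminium = ln(0.103/0.0888)/(2πk) = 0.1483/(2π·191) = 1.236×10^-4 m·K/W
  R'_vermiculite board = ln(0.154/0.103)/(2πk) = 0.4022/(2π·0.0758) = 0.8445 m·K/W
  R'_conv,out = 1/(2πr h) = 1/(2π·0.154·13.4) = 0.07712 m·K/W
ΣR = 0.01013 + 1.236×10^-4 + 0.8445 + 0.07712 = 0.9319 m·K/W
Q' = ΔT/ΣR = (687 K − 301.2 K)/0.9319 = 414 W/m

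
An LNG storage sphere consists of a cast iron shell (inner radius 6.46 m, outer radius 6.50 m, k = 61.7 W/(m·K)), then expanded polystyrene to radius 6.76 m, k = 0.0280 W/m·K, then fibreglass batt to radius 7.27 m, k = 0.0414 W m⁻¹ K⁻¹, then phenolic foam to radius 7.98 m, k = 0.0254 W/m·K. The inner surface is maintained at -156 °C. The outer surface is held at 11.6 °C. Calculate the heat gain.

Q = 2.23 kW

Resistance network (inner→outer):
  R_cast iron = (1/6.46 − 1/6.50)/(4πk) = 9.526×10^-4/(4π·61.7) = 1.229×10^-6 K/W
  R_expanded polystyrene = (1/6.50 − 1/6.76)/(4πk) = 0.005917/(4π·0.0280) = 0.01682 K/W
  R_fibreglass batt = (1/6.76 − 1/7.27)/(4πk) = 0.01038/(4π·0.0414) = 0.01995 K/W
  R_phenolic foam = (1/7.27 − 1/7.98)/(4πk) = 0.01224/(4π·0.0254) = 0.03834 K/W
ΣR = 1.229×10^-6 + 0.01682 + 0.01995 + 0.03834 = 0.07511 K/W
Q = ΔT/ΣR = (-156 °C − 11.6 °C)/0.07511 = -2230 W
(Negative Q ⇒ heat flows inward; heat gain = 2230 W.)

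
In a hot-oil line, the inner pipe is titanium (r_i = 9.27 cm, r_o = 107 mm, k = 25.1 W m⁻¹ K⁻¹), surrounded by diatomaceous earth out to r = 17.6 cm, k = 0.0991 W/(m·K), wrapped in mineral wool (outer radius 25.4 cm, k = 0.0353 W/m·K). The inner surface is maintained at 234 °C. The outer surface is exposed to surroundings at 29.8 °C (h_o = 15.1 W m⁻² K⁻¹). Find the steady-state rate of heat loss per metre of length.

Q' = 81.8 W/m

Resistance network (inner→outer):
  R'_titanium = ln(0.107/0.0927)/(2πk) = 0.1435/(2π·25.1) = 9.097×10^-4 m·K/W
  R'_diatomaceous earth = ln(0.176/0.107)/(2πk) = 0.4977/(2π·0.0991) = 0.7992 m·K/W
  R'_mineral wool = ln(0.254/0.176)/(2πk) = 0.3669/(2π·0.0353) = 1.654 m·K/W
  R'_conv,out = 1/(2πr h) = 1/(2π·0.254·15.1) = 0.04150 m·K/W
ΣR = 9.097×10^-4 + 0.7992 + 1.654 + 0.04150 = 2.496 m·K/W
Q' = ΔT/ΣR = (234 °C − 29.8 °C)/2.496 = 81.8 W/m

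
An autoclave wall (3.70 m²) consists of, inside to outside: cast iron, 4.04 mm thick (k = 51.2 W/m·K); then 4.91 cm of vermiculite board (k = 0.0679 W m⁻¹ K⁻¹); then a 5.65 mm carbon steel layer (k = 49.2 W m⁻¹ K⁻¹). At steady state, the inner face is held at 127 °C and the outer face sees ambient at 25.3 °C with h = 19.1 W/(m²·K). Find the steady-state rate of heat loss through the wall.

Q = 485 W

Series thermal resistances, inner to outer:
  R_cast iron = L/(kA) = 0.00404/(51.2·3.70) = 2.133×10^-5 K/W
  R_vermiculite board = L/(kA) = 0.0491/(0.0679·3.70) = 0.1954 K/W
  R_carbon steel = L/(kA) = 0.00565/(49.2·3.70) = 3.104×10^-5 K/W
  R_conv,out = 1/(hA) = 1/(19.1·3.70) = 0.01415 K/W
ΣR = 2.133×10^-5 + 0.1954 + 3.104×10^-5 + 0.01415 = 0.2096 K/W
Q = ΔT/ΣR = (127 °C − 25.3 °C)/0.2096 = 485 W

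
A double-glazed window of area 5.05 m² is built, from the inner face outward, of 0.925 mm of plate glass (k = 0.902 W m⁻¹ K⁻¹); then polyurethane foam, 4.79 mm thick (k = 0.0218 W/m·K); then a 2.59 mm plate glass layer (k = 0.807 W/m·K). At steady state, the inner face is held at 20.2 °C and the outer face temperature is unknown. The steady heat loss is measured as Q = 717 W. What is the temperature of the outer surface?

T_out = -11.6 °C

Series resistances:
  R_plate glass = L/(kA) = 9.25×10^-4/(0.902·5.05) = 2.031×10^-4 K/W
  R_polyurethane foam = L/(kA) = 0.00479/(0.0218·5.05) = 0.04351 K/W
  R_plate glass = L/(kA) = 0.00259/(0.807·5.05) = 6.355×10^-4 K/W
ΣR = 0.04435 K/W
ΔT = Q·ΣR = 717 × 0.04435 = 31.80 K
Heat flows outward, so T_out = T_in − ΔT = 20.2 − 31.80 = -11.6 °C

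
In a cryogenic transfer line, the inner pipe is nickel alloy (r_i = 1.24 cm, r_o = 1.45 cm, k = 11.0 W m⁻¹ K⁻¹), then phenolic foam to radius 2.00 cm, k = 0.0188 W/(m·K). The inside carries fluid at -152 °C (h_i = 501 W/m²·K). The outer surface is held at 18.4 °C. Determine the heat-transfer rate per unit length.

Q' = 62.0 W/m

Resistance network (inner→outer):
  R'_conv,in = 1/(2πr h) = 1/(2π·0.0124·501) = 0.02562 m·K/W
  R'_nickel alloy = ln(0.0145/0.0124)/(2πk) = 0.1565/(2π·11.0) = 0.002264 m·K/W
  R'_phenolic foam = ln(0.0200/0.0145)/(2πk) = 0.3216/(2π·0.0188) = 2.722 m·K/W
ΣR = 0.02562 + 0.002264 + 2.722 = 2.750 m·K/W
Q' = ΔT/ΣR = (-152 °C − 18.4 °C)/2.750 = -62.0 W/m
(Negative Q' ⇒ heat flows inward; heat gain = 62.0 W/m.)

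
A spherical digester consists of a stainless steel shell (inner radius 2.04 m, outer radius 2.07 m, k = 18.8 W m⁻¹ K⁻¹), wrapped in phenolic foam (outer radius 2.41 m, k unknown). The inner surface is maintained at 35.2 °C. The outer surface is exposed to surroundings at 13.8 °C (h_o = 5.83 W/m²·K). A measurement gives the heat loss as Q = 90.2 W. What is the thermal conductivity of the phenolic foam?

k = 0.0231 W/m·K

ΣR = ΔT/Q = |35.2 − 13.8|/90.2 = 0.2373 K/W
Known resistances:
  R_stainless steel = (1/2.04 − 1/2.07)/(4πk) = 0.007104/(4π·18.8) = 3.007×10^-5 K/W
  R_conv,out = 1/(4πr²h) = 1/(4π·2.41²·5.83) = 0.002350 K/W
R_phenolic foam = ΣR − ΣR_known = 0.2373 − 0.002380 = 0.2349 K/W
(1/r₁−1/r₂)/(4πk) = 0.2349 ⇒ k = 0.06815/(4π·0.2349) = 0.0231 W/m·K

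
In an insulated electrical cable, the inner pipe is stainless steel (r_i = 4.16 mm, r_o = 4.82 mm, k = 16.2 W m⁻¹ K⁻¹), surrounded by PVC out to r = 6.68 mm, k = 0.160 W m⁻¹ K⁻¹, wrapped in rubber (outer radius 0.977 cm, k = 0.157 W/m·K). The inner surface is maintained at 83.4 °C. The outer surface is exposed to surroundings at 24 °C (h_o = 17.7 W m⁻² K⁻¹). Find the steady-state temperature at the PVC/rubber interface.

Series thermal resistances, inner to outer:
  R'_stainless steel = ln(0.00482/0.00416)/(2πk) = 0.1473/(2π·16.2) = 0.001447 m·K/W
  R'_PVC = ln(0.00668/0.00482)/(2πk) = 0.3263/(2π·0.160) = 0.3246 m·K/W
  R'_rubber = ln(0.00977/0.00668)/(2πk) = 0.3802/(2π·0.157) = 0.3854 m·K/W
  R'_conv,out = 1/(2πr h) = 1/(2π·0.00977·17.7) = 0.9203 m·K/W
ΣR = 0.001447 + 0.3246 + 0.3854 + 0.9203 = 1.632 m·K/W
Q' = ΔT/ΣR = (83.4 °C − 24 °C)/1.632 = 36.40 W/m
From the inner boundary to the PVC/rubber interface, ΣR_partial = 0.3260 m·K/W.
T_interface = T_in − Q'·ΣR_partial = 83.4 °C − (36.40)(0.3260) = 71.5 °C

T = 71.5 °C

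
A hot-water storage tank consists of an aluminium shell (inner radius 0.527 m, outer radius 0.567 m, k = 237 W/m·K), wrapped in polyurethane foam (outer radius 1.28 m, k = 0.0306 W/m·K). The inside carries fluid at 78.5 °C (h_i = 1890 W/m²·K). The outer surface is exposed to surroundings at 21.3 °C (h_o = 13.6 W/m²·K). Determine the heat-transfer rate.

Treat each layer as a resistance in series:
  R_conv,in = 1/(4πr²h) = 1/(4π·0.527²·1890) = 1.516×10^-4 K/W
  R_aluminium = (1/0.527 − 1/0.567)/(4πk) = 0.1339/(4π·237) = 4.495×10^-5 K/W
  R_polyurethane foam = (1/0.567 − 1/1.28)/(4πk) = 0.9824/(4π·0.0306) = 2.555 K/W
  R_conv,out = 1/(4πr²h) = 1/(4π·1.28²·13.6) = 0.003571 K/W
ΣR = 1.516×10^-4 + 4.495×10^-5 + 2.555 + 0.003571 = 2.559 K/W
Q = ΔT/ΣR = (78.5 °C − 21.3 °C)/2.559 = 22.4 W

Q = 22.4 W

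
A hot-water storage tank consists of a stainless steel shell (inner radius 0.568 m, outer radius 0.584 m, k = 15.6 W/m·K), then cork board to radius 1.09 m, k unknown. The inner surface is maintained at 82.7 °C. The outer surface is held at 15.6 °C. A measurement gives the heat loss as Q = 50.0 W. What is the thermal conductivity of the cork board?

k = 0.0471 W/m·K

ΣR = ΔT/Q = |82.7 − 15.6|/50.0 = 1.342 K/W
Known resistances:
  R_stainless steel = (1/0.568 − 1/0.584)/(4πk) = 0.04823/(4π·15.6) = 2.461×10^-4 K/W
R_cork board = ΣR − ΣR_known = 1.342 − 2.461×10^-4 = 1.342 K/W
(1/r₁−1/r₂)/(4πk) = 1.342 ⇒ k = 0.7949/(4π·1.342) = 0.0471 W/m·K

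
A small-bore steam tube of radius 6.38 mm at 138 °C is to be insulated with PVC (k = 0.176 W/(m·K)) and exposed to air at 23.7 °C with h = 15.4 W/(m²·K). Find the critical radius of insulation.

For a cylinder, r_cr = k_ins/h = 0.176/15.4 = 0.0114 m = 1.14 cm

r_cr = 1.14 cm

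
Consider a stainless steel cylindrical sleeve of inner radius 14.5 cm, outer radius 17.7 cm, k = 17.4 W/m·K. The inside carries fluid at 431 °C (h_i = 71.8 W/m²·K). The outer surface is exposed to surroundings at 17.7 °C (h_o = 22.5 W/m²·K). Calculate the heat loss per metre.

Q' = 7240 W/m

Resistance network (inner→outer):
  R'_conv,in = 1/(2πr h) = 1/(2π·0.145·71.8) = 0.01529 m·K/W
  R'_stainless steel = ln(0.177/0.145)/(2πk) = 0.1994/(2π·17.4) = 0.001824 m·K/W
  R'_conv,out = 1/(2πr h) = 1/(2π·0.177·22.5) = 0.03996 m·K/W
ΣR = 0.01529 + 0.001824 + 0.03996 = 0.05707 m·K/W
Q' = ΔT/ΣR = (431 °C − 17.7 °C)/0.05707 = 7240 W/m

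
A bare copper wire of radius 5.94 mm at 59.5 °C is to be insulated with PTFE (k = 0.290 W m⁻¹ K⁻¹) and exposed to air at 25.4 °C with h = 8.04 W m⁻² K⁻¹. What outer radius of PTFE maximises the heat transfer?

r_cr = 3.61 cm

For a cylinder, r_cr = k_ins/h = 0.290/8.04 = 0.0361 m = 3.61 cm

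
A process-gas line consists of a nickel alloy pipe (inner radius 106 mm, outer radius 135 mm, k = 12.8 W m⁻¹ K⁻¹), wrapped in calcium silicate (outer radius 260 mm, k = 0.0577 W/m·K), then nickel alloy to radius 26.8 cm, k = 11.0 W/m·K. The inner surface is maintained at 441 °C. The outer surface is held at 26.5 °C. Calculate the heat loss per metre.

Q' = 229 W/m

Resistance network (inner→outer):
  R'_nickel alloy = ln(0.135/0.106)/(2πk) = 0.2418/(2π·12.8) = 0.003007 m·K/W
  R'_calcium silicate = ln(0.260/0.135)/(2πk) = 0.6554/(2π·0.0577) = 1.808 m·K/W
  R'_nickel alloy = ln(0.268/0.260)/(2πk) = 0.03031/(2π·11.0) = 4.385×10^-4 m·K/W
ΣR = 0.003007 + 1.808 + 4.385×10^-4 = 1.811 m·K/W
Q' = ΔT/ΣR = (441 °C − 26.5 °C)/1.811 = 229 W/m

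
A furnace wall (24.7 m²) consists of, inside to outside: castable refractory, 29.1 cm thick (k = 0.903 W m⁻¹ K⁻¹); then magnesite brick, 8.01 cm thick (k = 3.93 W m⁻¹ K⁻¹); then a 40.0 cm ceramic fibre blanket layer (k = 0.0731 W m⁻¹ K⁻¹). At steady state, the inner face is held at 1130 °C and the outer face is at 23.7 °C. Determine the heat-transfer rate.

Treat each layer as a resistance in series:
  R_castable refractory = L/(kA) = 0.291/(0.903·24.7) = 0.01305 K/W
  R_magnesite brick = L/(kA) = 0.0801/(3.93·24.7) = 8.252×10^-4 K/W
  R_ceramic fibre blanket = L/(kA) = 0.400/(0.0731·24.7) = 0.2215 K/W
ΣR = 0.01305 + 8.252×10^-4 + 0.2215 = 0.2354 K/W
Q = ΔT/ΣR = (1130 °C − 23.7 °C)/0.2354 = 4700 W

Q = 4.70 kW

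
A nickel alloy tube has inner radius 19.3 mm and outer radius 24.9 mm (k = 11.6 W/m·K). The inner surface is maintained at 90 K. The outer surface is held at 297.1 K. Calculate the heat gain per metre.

Q' = 59.2 kW/m

Q' = 2πk·ΔT/ln(r₂/r₁) = 2π × 11.6 × 207.1 / ln(0.0249/0.0193) = 59200 W/m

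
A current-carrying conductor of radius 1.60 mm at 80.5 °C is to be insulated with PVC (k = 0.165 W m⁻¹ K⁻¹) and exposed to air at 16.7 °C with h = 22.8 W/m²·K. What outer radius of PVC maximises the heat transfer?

r_cr = 0.724 cm

For a cylinder, r_cr = k_ins/h = 0.165/22.8 = 0.00724 m = 0.724 cm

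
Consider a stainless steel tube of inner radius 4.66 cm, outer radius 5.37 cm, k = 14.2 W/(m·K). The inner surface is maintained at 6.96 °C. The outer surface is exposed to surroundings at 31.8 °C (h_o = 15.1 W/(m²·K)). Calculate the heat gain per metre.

Resistance network (inner→outer):
  R'_stainless steel = ln(0.0537/0.0466)/(2πk) = 0.1418/(2π·14.2) = 0.001589 m·K/W
  R'_conv,out = 1/(2πr h) = 1/(2π·0.0537·15.1) = 0.1963 m·K/W
ΣR = 0.001589 + 0.1963 = 0.1979 m·K/W
Q' = ΔT/ΣR = (6.96 °C − 31.8 °C)/0.1979 = -126 W/m
(Negative Q' ⇒ heat flows inward; heat gain = 126 W/m.)

Q' = 126 W/m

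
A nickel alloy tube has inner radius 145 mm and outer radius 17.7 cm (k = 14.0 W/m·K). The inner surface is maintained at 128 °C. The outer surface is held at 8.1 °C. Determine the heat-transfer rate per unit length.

Q' = 2πk·ΔT/ln(r₂/r₁) = 2π × 14.0 × 119.9 / ln(0.177/0.145) = 52900 W/m

Q' = 52900 W/m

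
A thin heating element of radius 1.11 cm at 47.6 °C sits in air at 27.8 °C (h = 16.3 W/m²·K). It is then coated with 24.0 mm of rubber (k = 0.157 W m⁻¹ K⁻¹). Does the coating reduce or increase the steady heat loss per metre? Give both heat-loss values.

reduces: 22.5 → 13.7 W/m

Critical radius for a cylinder: r_cr = k/h = 0.00963 m = 0.963 cm.
Outer radius after coating: r₂ = 0.0111 + 0.0240 = 0.0351 m.
Since r₁ ≥ r_cr, any added insulation reduces the heat loss.
Bare: R = 1/(2πr₁h) = 0.8796 m·K/W; Q = 19.8/0.8796 = 22.5 W/m.
Coated: R = R_cond + R_conv = 1.445 m·K/W; Q = 19.8/1.445 = 13.7 W/m.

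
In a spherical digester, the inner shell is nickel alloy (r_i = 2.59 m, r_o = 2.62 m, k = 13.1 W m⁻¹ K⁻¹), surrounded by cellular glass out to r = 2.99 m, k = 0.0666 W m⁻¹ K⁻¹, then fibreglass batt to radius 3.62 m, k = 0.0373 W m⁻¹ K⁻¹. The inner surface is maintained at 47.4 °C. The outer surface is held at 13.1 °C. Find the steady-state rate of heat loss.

Treat each layer as a resistance in series:
  R_nickel alloy = (1/2.59 − 1/2.62)/(4πk) = 0.004421/(4π·13.1) = 2.686×10^-5 K/W
  R_cellular glass = (1/2.62 − 1/2.99)/(4πk) = 0.04723/(4π·0.0666) = 0.05643 K/W
  R_fibreglass batt = (1/2.99 − 1/3.62)/(4πk) = 0.05821/(4π·0.0373) = 0.1242 K/W
ΣR = 2.686×10^-5 + 0.05643 + 0.1242 = 0.1807 K/W
Q = ΔT/ΣR = (47.4 °C − 13.1 °C)/0.1807 = 190 W

Q = 190 W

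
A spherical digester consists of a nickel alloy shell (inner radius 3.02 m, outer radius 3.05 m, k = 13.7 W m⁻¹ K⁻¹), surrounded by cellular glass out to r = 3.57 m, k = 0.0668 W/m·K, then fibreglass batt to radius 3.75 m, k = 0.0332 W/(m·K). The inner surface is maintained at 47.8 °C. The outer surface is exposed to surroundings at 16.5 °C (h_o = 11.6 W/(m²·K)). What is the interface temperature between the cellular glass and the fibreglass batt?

Series thermal resistances, inner to outer:
  R_nickel alloy = (1/3.02 − 1/3.05)/(4πk) = 0.003257/(4π·13.7) = 1.892×10^-5 K/W
  R_cellular glass = (1/3.05 − 1/3.57)/(4πk) = 0.04776/(4π·0.0668) = 0.05689 K/W
  R_fibreglass batt = (1/3.57 − 1/3.75)/(4πk) = 0.01345/(4π·0.0332) = 0.03223 K/W
  R_conv,out = 1/(4πr²h) = 1/(4π·3.75²·11.6) = 4.878×10^-4 K/W
ΣR = 1.892×10^-5 + 0.05689 + 0.03223 + 4.878×10^-4 = 0.08963 K/W
Q = ΔT/ΣR = (47.8 °C − 16.5 °C)/0.08963 = 349.2 W
From the inner boundary to the cellular glass/fibreglass batt interface, ΣR_partial = 0.05691 K/W.
T_interface = T_in − Q·ΣR_partial = 47.8 °C − (349.2)(0.05691) = 27.9 °C

T = 27.9 °C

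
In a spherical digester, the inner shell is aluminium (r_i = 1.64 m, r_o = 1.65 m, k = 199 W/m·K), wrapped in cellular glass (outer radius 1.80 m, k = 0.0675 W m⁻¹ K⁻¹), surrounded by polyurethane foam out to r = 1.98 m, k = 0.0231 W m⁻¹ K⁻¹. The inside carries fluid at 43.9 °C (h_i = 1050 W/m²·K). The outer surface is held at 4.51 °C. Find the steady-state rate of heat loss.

Q = 169 W

Resistance network (inner→outer):
  R_conv,in = 1/(4πr²h) = 1/(4π·1.64²·1050) = 2.818×10^-5 K/W
  R_aluminium = (1/1.64 − 1/1.65)/(4πk) = 0.003695/(4π·199) = 1.478×10^-6 K/W
  R_cellular glass = (1/1.65 − 1/1.80)/(4πk) = 0.05051/(4π·0.0675) = 0.05954 K/W
  R_polyurethane foam = (1/1.80 − 1/1.98)/(4πk) = 0.05051/(4π·0.0231) = 0.1740 K/W
ΣR = 2.818×10^-5 + 1.478×10^-6 + 0.05954 + 0.1740 = 0.2336 K/W
Q = ΔT/ΣR = (43.9 °C − 4.51 °C)/0.2336 = 169 W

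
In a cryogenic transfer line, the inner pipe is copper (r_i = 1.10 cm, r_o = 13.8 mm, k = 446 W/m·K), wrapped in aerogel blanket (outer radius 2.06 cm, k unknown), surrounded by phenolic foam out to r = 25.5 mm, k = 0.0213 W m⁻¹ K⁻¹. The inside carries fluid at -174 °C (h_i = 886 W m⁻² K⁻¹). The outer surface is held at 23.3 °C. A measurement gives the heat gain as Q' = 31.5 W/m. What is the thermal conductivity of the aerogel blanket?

k = 0.0137 W/m·K

ΣR = ΔT/Q' = |-174 − 23.3|/31.5 = 6.263 m·K/W
Known resistances:
  R'_conv,in = 1/(2πr h) = 1/(2π·0.0110·886) = 0.01633 m·K/W
  R'_copper = ln(0.0138/0.0110)/(2πk) = 0.2268/(2π·446) = 8.092×10^-5 m·K/W
  R'_phenolic foam = ln(0.0255/0.0206)/(2πk) = 0.2134/(2π·0.0213) = 1.594 m·K/W
R_aerogel blanket = ΣR − ΣR_known = 6.263 − 1.610 = 4.653 m·K/W
ln(r₂/r₁)/(2πk) = 4.653 ⇒ k = 0.4006/(2π·4.653) = 0.0137 W/m·K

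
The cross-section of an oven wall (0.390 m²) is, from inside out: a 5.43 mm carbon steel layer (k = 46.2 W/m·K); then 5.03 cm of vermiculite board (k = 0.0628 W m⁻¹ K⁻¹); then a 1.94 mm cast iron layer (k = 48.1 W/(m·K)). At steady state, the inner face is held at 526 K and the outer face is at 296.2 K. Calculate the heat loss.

Q = 112 W

Resistance network (inner→outer):
  R_carbon steel = L/(kA) = 0.00543/(46.2·0.390) = 3.014×10^-4 K/W
  R_vermiculite board = L/(kA) = 0.0503/(0.0628·0.390) = 2.054 K/W
  R_cast iron = L/(kA) = 0.00194/(48.1·0.390) = 1.034×10^-4 K/W
ΣR = 3.014×10^-4 + 2.054 + 1.034×10^-4 = 2.054 K/W
Q = ΔT/ΣR = (526 K − 296.2 K)/2.054 = 112 W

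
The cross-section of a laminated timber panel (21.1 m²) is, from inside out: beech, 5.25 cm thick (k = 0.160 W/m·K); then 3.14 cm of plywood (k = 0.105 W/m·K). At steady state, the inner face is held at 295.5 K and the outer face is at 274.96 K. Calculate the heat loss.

Q = 691 W

Treat each layer as a resistance in series:
  R_beech = L/(kA) = 0.0525/(0.160·21.1) = 0.01555 K/W
  R_plywood = L/(kA) = 0.0314/(0.105·21.1) = 0.01417 K/W
ΣR = 0.01555 + 0.01417 = 0.02972 K/W
Q = ΔT/ΣR = (295.5 K − 274.96 K)/0.02972 = 691 W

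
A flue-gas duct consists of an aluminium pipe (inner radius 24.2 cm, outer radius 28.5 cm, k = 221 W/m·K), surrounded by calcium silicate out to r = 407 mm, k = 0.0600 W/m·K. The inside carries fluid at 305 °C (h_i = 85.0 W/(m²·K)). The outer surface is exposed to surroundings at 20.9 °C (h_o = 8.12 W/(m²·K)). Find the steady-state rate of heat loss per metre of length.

Q' = 284 W/m

Treat each layer as a resistance in series:
  R'_conv,in = 1/(2πr h) = 1/(2π·0.242·85.0) = 0.007737 m·K/W
  R'_aluminium = ln(0.285/0.242)/(2πk) = 0.1636/(2π·221) = 1.178×10^-4 m·K/W
  R'_calcium silicate = ln(0.407/0.285)/(2πk) = 0.3563/(2π·0.0600) = 0.9452 m·K/W
  R'_conv,out = 1/(2πr h) = 1/(2π·0.407·8.12) = 0.04816 m·K/W
ΣR = 0.007737 + 1.178×10^-4 + 0.9452 + 0.04816 = 1.001 m·K/W
Q' = ΔT/ΣR = (305 °C − 20.9 °C)/1.001 = 284 W/m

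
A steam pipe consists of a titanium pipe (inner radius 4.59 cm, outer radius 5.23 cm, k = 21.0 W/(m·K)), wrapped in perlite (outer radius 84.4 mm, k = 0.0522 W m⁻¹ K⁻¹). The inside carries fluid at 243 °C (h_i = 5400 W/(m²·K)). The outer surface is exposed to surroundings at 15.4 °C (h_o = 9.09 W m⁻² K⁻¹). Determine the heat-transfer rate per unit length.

Q' = 136 W/m

Treat each layer as a resistance in series:
  R'_conv,in = 1/(2πr h) = 1/(2π·0.0459·5400) = 6.421×10^-4 m·K/W
  R'_titanium = ln(0.0523/0.0459)/(2πk) = 0.1305/(2π·21.0) = 9.893×10^-4 m·K/W
  R'_perlite = ln(0.0844/0.0523)/(2πk) = 0.4786/(2π·0.0522) = 1.459 m·K/W
  R'_conv,out = 1/(2πr h) = 1/(2π·0.0844·9.09) = 0.2075 m·K/W
ΣR = 6.421×10^-4 + 9.893×10^-4 + 1.459 + 0.2075 = 1.668 m·K/W
Q' = ΔT/ΣR = (243 °C − 15.4 °C)/1.668 = 136 W/m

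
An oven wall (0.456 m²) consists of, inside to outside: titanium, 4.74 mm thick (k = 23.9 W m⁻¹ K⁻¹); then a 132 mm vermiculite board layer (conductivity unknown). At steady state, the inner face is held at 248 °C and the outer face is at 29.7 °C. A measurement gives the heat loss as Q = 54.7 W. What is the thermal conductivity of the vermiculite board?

k = 0.0725 W/m·K

ΣR = ΔT/Q = |248 − 29.7|/54.7 = 3.991 K/W
Known resistances:
  R_titanium = L/(kA) = 0.00474/(23.9·0.456) = 4.349×10^-4 K/W
R_vermiculite board = ΣR − ΣR_known = 3.991 − 4.349×10^-4 = 3.991 K/W
L/(kA) = 3.991 ⇒ k = 0.132/(3.991·0.456) = 0.0725 W/m·K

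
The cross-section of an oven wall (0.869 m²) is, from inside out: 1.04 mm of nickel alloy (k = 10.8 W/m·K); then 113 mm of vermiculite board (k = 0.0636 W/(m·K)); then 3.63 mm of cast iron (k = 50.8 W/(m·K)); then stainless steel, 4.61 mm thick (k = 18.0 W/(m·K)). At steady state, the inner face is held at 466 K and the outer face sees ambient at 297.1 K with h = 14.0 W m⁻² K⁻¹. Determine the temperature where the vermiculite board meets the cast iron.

T = 303.7 K

Resistance network (inner→outer):
  R_nickel alloy = L/(kA) = 0.00104/(10.8·0.869) = 1.108×10^-4 K/W
  R_vermiculite board = L/(kA) = 0.113/(0.0636·0.869) = 2.045 K/W
  R_cast iron = L/(kA) = 0.00363/(50.8·0.869) = 8.223×10^-5 K/W
  R_stainless steel = L/(kA) = 0.00461/(18.0·0.869) = 2.947×10^-4 K/W
  R_conv,out = 1/(hA) = 1/(14.0·0.869) = 0.08220 K/W
ΣR = 1.108×10^-4 + 2.045 + 8.223×10^-5 + 2.947×10^-4 + 0.08220 = 2.128 K/W
Q = ΔT/ΣR = (466 K − 297.1 K)/2.128 = 79.37 W
From the inner boundary to the vermiculite board/cast iron interface, ΣR_partial = 2.045 K/W.
T_interface = T_in − Q·ΣR_partial = 466 K − (79.37)(2.045) = 303.7 K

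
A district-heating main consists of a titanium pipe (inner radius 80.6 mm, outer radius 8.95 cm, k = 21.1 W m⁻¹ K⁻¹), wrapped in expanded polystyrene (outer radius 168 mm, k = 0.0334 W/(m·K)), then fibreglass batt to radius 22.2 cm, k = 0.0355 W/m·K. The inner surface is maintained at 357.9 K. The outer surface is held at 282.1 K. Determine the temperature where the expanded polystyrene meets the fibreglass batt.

Series thermal resistances, inner to outer:
  R'_titanium = ln(0.0895/0.0806)/(2πk) = 0.1047/(2π·21.1) = 7.900×10^-4 m·K/W
  R'_expanded polystyrene = ln(0.168/0.0895)/(2πk) = 0.6297/(2π·0.0334) = 3.001 m·K/W
  R'_fibreglass batt = ln(0.222/0.168)/(2πk) = 0.2787/(2π·0.0355) = 1.250 m·K/W
ΣR = 7.900×10^-4 + 3.001 + 1.250 = 4.252 m·K/W
Q' = ΔT/ΣR = (357.9 K − 282.1 K)/4.252 = 17.83 W/m
From the inner boundary to the expanded polystyrene/fibreglass batt interface, ΣR_partial = 3.002 m·K/W.
T_interface = T_in − Q'·ΣR_partial = 357.9 K − (17.83)(3.002) = 304.4 K

T = 304.4 K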